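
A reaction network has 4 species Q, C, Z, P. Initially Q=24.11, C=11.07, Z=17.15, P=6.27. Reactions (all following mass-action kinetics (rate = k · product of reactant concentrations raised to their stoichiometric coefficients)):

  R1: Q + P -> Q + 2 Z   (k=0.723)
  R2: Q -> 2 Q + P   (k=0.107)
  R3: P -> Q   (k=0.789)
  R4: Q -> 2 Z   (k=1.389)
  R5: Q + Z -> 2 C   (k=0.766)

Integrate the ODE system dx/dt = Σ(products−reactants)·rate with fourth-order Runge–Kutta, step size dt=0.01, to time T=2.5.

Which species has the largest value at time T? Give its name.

RK4 with dt=0.01: 250 steps to T=2.5. Trajectory (selected grid times):
t=0.00: Q=24.11 C=11.07 Z=17.15 P=6.27
t=0.28: Q=1.24 C=52.93 Z=10.76 P=1.35
t=0.56: Q=0.18 C=55.20 Z=10.27 P=0.99
t=0.83: Q=0.08 C=55.68 Z=10.15 P=0.79
t=1.11: Q=0.06 C=55.99 Z=10.07 P=0.62
t=1.39: Q=0.05 C=56.22 Z=10.01 P=0.50
t=1.67: Q=0.04 C=56.40 Z=9.96 P=0.39
t=1.94: Q=0.03 C=56.55 Z=9.92 P=0.32
t=2.22: Q=0.02 C=56.66 Z=9.88 P=0.25
t=2.50: Q=0.02 C=56.76 Z=9.86 P=0.20
At T=2.5: Q=0.02 C=56.76 Z=9.86 P=0.20; the largest is C.

Dominant species at T: C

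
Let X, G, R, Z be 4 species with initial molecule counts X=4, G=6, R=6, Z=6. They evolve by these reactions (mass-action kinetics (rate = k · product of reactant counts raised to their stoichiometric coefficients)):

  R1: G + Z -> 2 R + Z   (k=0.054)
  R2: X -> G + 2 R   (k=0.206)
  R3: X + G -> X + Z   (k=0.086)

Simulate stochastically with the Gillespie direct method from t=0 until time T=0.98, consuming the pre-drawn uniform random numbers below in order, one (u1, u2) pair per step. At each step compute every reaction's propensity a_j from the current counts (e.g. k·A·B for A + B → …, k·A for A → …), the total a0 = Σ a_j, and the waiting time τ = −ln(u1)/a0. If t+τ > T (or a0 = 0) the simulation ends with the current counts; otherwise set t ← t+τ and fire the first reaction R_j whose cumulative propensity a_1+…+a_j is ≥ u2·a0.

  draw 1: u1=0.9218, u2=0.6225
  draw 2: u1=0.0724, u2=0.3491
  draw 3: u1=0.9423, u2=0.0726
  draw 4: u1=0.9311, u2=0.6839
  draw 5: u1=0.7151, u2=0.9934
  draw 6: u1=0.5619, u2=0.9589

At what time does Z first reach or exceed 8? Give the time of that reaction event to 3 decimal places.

t=0.000: X=4 G=6 R=6 Z=6
Draw 1: a1=1.944, a2=0.824, a3=2.064, a0=4.832; τ=−ln(0.9218)/4.832=0.017 → t=0.017; u2·a0=0.6225·4.832=3.008; a1+a2=2.768 < 3.008 ≤ a1+…+a3=4.832 → R3 fires; X=4 G=5 R=6 Z=7
Draw 2: a1=1.890, a2=0.824, a3=1.720, a0=4.434; τ=−ln(0.0724)/4.434=0.592 → t=0.609; u2·a0=0.3491·4.434=1.548 ≤ a1=1.890 → R1 fires; X=4 G=4 R=8 Z=7
Draw 3: a1=1.512, a2=0.824, a3=1.376, a0=3.712; τ=−ln(0.9423)/3.712=0.016 → t=0.625; u2·a0=0.0726·3.712=0.269 ≤ a1=1.512 → R1 fires; X=4 G=3 R=10 Z=7
Draw 4: a1=1.134, a2=0.824, a3=1.032, a0=2.990; τ=−ln(0.9311)/2.990=0.024 → t=0.649; u2·a0=0.6839·2.990=2.045; a1+a2=1.958 < 2.045 ≤ a1+…+a3=2.990 → R3 fires; X=4 G=2 R=10 Z=8
Draw 5: a1=0.864, a2=0.824, a3=0.688, a0=2.376; τ=−ln(0.7151)/2.376=0.141 → t=0.790; u2·a0=0.9934·2.376=2.360; a1+a2=1.688 < 2.360 ≤ a1+…+a3=2.376 → R3 fires; X=4 G=1 R=10 Z=9
Draw 6: a1=0.486, a2=0.824, a3=0.344, a0=1.654; τ=−ln(0.5619)/1.654=0.349 → t=1.139 > T=0.98: stop.
Z first becomes ≥ 8 when it reaches 8 at the event at t=0.649.

Threshold first reached at t = 0.649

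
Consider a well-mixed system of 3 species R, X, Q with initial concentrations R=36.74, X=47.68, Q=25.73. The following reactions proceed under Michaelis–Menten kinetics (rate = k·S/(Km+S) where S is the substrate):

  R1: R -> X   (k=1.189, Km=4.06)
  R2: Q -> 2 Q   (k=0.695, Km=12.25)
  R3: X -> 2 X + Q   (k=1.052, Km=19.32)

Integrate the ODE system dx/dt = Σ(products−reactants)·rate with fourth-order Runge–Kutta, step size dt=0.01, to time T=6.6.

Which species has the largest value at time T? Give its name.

Dominant species at T: X

RK4 with dt=0.01: 660 steps to T=6.6. Trajectory (selected grid times):
t=0.00: R=36.74 X=47.68 Q=25.73
t=0.73: R=35.96 X=49.01 Q=26.62
t=1.47: R=35.17 X=50.36 Q=27.54
t=2.20: R=34.39 X=51.69 Q=28.45
t=2.93: R=33.62 X=53.03 Q=29.37
t=3.67: R=32.83 X=54.39 Q=30.30
t=4.40: R=32.06 X=55.73 Q=31.23
t=5.13: R=31.29 X=57.07 Q=32.17
t=5.87: R=30.51 X=58.43 Q=33.13
t=6.60: R=29.75 X=59.77 Q=34.08
At T=6.6: R=29.75 X=59.77 Q=34.08; the largest is X.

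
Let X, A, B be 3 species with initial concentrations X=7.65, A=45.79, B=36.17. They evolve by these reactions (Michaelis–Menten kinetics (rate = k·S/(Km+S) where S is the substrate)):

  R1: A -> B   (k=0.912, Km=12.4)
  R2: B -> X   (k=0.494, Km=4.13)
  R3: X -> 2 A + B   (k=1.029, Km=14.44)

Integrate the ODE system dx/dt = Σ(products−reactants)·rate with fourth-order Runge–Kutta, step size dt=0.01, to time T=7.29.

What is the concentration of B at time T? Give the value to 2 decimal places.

RK4 with dt=0.01: 729 steps to T=7.29. Trajectory (selected grid times):
t=0.00: X=7.65 A=45.79 B=36.17
t=0.81: X=7.72 A=45.79 B=36.68
t=1.62: X=7.79 A=45.79 B=37.19
t=2.43: X=7.86 A=45.79 B=37.71
t=3.24: X=7.92 A=45.80 B=38.22
t=4.05: X=7.99 A=45.81 B=38.74
t=4.86: X=8.05 A=45.83 B=39.26
t=5.67: X=8.12 A=45.84 B=39.77
t=6.48: X=8.18 A=45.86 B=40.29
t=7.29: X=8.24 A=45.88 B=40.81
Read off B at T=7.29: 40.81

B at T = 40.81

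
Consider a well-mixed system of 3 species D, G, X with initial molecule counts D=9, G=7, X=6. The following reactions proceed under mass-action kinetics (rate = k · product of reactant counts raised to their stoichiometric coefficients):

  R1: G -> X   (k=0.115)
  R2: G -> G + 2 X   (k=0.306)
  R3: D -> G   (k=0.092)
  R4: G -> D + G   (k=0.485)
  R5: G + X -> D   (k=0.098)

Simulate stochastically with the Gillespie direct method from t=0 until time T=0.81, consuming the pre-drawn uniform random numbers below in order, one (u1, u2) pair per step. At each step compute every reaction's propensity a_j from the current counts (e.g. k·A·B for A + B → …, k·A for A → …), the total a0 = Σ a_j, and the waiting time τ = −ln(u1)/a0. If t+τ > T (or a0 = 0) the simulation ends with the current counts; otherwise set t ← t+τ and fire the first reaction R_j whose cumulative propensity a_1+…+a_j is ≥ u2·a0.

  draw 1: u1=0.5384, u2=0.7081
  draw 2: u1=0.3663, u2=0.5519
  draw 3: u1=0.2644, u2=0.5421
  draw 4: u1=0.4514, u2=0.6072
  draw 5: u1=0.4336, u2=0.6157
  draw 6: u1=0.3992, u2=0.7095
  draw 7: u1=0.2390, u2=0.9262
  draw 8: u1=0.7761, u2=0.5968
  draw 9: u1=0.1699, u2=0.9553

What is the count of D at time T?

D at T = 17

t=0.000: D=9 G=7 X=6
Draw 1: a1=0.805, a2=2.142, a3=0.828, a4=3.395, a5=4.116, a0=11.286; τ=−ln(0.5384)/11.286=0.055 → t=0.055; u2·a0=0.7081·11.286=7.992; a1+…+a4=7.170 < 7.992 ≤ a1+…+a5=11.286 → R5 fires; D=10 G=6 X=5
Draw 2: a1=0.690, a2=1.836, a3=0.920, a4=2.910, a5=2.940, a0=9.296; τ=−ln(0.3663)/9.296=0.108 → t=0.163; u2·a0=0.5519·9.296=5.130; a1+…+a3=3.446 < 5.130 ≤ a1+…+a4=6.356 → R4 fires; D=11 G=6 X=5
Draw 3: a1=0.690, a2=1.836, a3=1.012, a4=2.910, a5=2.940, a0=9.388; τ=−ln(0.2644)/9.388=0.142 → t=0.305; u2·a0=0.5421·9.388=5.089; a1+…+a3=3.538 < 5.089 ≤ a1+…+a4=6.448 → R4 fires; D=12 G=6 X=5
Draw 4: a1=0.690, a2=1.836, a3=1.104, a4=2.910, a5=2.940, a0=9.480; τ=−ln(0.4514)/9.480=0.084 → t=0.389; u2·a0=0.6072·9.480=5.756; a1+…+a3=3.630 < 5.756 ≤ a1+…+a4=6.540 → R4 fires; D=13 G=6 X=5
Draw 5: a1=0.690, a2=1.836, a3=1.196, a4=2.910, a5=2.940, a0=9.572; τ=−ln(0.4336)/9.572=0.087 → t=0.476; u2·a0=0.6157·9.572=5.893; a1+…+a3=3.722 < 5.893 ≤ a1+…+a4=6.632 → R4 fires; D=14 G=6 X=5
Draw 6: a1=0.690, a2=1.836, a3=1.288, a4=2.910, a5=2.940, a0=9.664; τ=−ln(0.3992)/9.664=0.095 → t=0.571; u2·a0=0.7095·9.664=6.857; a1+…+a4=6.724 < 6.857 ≤ a1+…+a5=9.664 → R5 fires; D=15 G=5 X=4
Draw 7: a1=0.575, a2=1.530, a3=1.380, a4=2.425, a5=1.960, a0=7.870; τ=−ln(0.2390)/7.870=0.182 → t=0.753; u2·a0=0.9262·7.870=7.289; a1+…+a4=5.910 < 7.289 ≤ a1+…+a5=7.870 → R5 fires; D=16 G=4 X=3
Draw 8: a1=0.460, a2=1.224, a3=1.472, a4=1.940, a5=1.176, a0=6.272; τ=−ln(0.7761)/6.272=0.040 → t=0.793; u2·a0=0.5968·6.272=3.743; a1+…+a3=3.156 < 3.743 ≤ a1+…+a4=5.096 → R4 fires; D=17 G=4 X=3
Draw 9: a1=0.460, a2=1.224, a3=1.564, a4=1.940, a5=1.176, a0=6.364; τ=−ln(0.1699)/6.364=0.279 → t=1.072 > T=0.81: stop.
Read off D at T=0.81: 17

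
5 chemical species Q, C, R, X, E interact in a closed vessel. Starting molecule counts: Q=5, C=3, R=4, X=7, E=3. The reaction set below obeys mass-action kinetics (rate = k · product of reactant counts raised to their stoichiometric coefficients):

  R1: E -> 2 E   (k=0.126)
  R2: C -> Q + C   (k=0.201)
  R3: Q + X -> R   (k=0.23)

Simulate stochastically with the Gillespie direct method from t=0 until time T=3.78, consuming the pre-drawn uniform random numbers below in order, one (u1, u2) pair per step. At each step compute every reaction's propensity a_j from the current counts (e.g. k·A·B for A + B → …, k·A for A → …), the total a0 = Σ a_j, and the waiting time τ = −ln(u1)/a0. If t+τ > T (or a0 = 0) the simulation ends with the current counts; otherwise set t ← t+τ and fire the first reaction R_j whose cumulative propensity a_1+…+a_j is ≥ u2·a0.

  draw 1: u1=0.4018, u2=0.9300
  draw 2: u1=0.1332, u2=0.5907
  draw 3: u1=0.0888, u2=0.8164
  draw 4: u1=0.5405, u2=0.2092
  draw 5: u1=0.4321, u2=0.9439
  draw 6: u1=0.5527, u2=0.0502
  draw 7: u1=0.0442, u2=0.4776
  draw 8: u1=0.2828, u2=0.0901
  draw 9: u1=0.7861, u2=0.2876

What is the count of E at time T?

E at T = 5

t=0.000: Q=5 C=3 R=4 X=7 E=3
Draw 1: a1=0.378, a2=0.603, a3=8.050, a0=9.031; τ=−ln(0.4018)/9.031=0.101 → t=0.101; u2·a0=0.9300·9.031=8.399; a1+a2=0.981 < 8.399 ≤ a1+…+a3=9.031 → R3 fires; Q=4 C=3 R=5 X=6 E=3
Draw 2: a1=0.378, a2=0.603, a3=5.520, a0=6.501; τ=−ln(0.1332)/6.501=0.310 → t=0.411; u2·a0=0.5907·6.501=3.840; a1+a2=0.981 < 3.840 ≤ a1+…+a3=6.501 → R3 fires; Q=3 C=3 R=6 X=5 E=3
Draw 3: a1=0.378, a2=0.603, a3=3.450, a0=4.431; τ=−ln(0.0888)/4.431=0.546 → t=0.958; u2·a0=0.8164·4.431=3.617; a1+a2=0.981 < 3.617 ≤ a1+…+a3=4.431 → R3 fires; Q=2 C=3 R=7 X=4 E=3
Draw 4: a1=0.378, a2=0.603, a3=1.840, a0=2.821; τ=−ln(0.5405)/2.821=0.218 → t=1.176; u2·a0=0.2092·2.821=0.590; a1=0.378 < 0.590 ≤ a1+a2=0.981 → R2 fires; Q=3 C=3 R=7 X=4 E=3
Draw 5: a1=0.378, a2=0.603, a3=2.760, a0=3.741; τ=−ln(0.4321)/3.741=0.224 → t=1.400; u2·a0=0.9439·3.741=3.531; a1+a2=0.981 < 3.531 ≤ a1+…+a3=3.741 → R3 fires; Q=2 C=3 R=8 X=3 E=3
Draw 6: a1=0.378, a2=0.603, a3=1.380, a0=2.361; τ=−ln(0.5527)/2.361=0.251 → t=1.651; u2·a0=0.0502·2.361=0.119 ≤ a1=0.378 → R1 fires; Q=2 C=3 R=8 X=3 E=4
Draw 7: a1=0.504, a2=0.603, a3=1.380, a0=2.487; τ=−ln(0.0442)/2.487=1.254 → t=2.905; u2·a0=0.4776·2.487=1.188; a1+a2=1.107 < 1.188 ≤ a1+…+a3=2.487 → R3 fires; Q=1 C=3 R=9 X=2 E=4
Draw 8: a1=0.504, a2=0.603, a3=0.460, a0=1.567; τ=−ln(0.2828)/1.567=0.806 → t=3.711; u2·a0=0.0901·1.567=0.141 ≤ a1=0.504 → R1 fires; Q=1 C=3 R=9 X=2 E=5
Draw 9: a1=0.630, a2=0.603, a3=0.460, a0=1.693; τ=−ln(0.7861)/1.693=0.142 → t=3.853 > T=3.78: stop.
Read off E at T=3.78: 5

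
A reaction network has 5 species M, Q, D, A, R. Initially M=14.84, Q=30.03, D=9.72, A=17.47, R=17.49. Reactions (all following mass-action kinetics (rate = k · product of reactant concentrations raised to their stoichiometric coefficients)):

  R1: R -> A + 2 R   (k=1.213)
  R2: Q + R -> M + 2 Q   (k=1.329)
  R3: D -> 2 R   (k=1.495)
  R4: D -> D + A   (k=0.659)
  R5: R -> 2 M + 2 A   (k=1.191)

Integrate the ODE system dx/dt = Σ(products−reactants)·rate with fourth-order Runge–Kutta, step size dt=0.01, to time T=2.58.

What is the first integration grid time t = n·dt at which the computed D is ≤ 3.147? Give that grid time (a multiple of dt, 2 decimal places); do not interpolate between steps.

RK4 with dt=0.01: 258 steps to T=2.58. Trajectory (selected grid times):
t=0.00: M=14.84 Q=30.03 D=9.72 A=17.47 R=17.49
t=0.29: M=39.96 Q=54.10 D=6.30 A=20.57 R=0.27
t=0.57: M=44.52 Q=58.52 D=4.15 A=21.73 R=0.16
t=0.75: M=46.58 Q=60.52 D=3.17 A=22.25 R=0.12
t=0.76: M=46.68 Q=60.61 D=3.12 A=22.28 R=0.12
t=0.86: M=47.59 Q=61.50 D=2.69 A=22.51 R=0.10
t=1.15: M=49.58 Q=63.43 D=1.74 A=23.01 R=0.06
t=1.43: M=50.82 Q=64.64 D=1.15 A=23.32 R=0.04
t=1.72: M=51.67 Q=65.46 D=0.74 A=23.54 R=0.03
t=2.01: M=52.21 Q=65.99 D=0.48 A=23.67 R=0.02
t=2.29: M=52.56 Q=66.33 D=0.32 A=23.76 R=0.01
t=2.58: M=52.79 Q=66.56 D=0.21 A=23.82 R=0.01
D(0.75)=3.167 > 3.147 but D(0.76)=3.120 ≤ 3.147, so the first grid time is t=0.76.

Threshold first reached at t = 0.76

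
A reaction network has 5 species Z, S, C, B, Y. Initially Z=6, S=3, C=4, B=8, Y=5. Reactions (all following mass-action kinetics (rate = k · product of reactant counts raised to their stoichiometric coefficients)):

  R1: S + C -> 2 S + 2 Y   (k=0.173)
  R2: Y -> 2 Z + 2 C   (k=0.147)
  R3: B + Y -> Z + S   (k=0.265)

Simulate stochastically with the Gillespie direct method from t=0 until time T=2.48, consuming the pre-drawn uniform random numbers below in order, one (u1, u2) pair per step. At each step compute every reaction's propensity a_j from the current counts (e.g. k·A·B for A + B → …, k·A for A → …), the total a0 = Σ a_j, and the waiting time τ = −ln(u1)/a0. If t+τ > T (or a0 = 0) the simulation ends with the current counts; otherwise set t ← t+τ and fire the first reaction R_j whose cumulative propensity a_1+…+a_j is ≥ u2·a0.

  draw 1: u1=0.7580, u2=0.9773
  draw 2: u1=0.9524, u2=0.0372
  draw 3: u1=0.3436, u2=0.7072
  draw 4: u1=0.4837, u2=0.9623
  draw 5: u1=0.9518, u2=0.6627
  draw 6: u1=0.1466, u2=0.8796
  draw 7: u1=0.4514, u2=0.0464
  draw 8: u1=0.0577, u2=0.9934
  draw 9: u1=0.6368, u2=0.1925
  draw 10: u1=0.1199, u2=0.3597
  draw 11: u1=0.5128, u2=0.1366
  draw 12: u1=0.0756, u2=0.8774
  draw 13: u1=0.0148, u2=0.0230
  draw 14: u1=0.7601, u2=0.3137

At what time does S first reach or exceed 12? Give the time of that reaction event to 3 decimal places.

t=0.000: Z=6 S=3 C=4 B=8 Y=5
Draw 1: a1=2.076, a2=0.735, a3=10.600, a0=13.411; τ=−ln(0.7580)/13.411=0.021 → t=0.021; u2·a0=0.9773·13.411=13.107; a1+a2=2.811 < 13.107 ≤ a1+…+a3=13.411 → R3 fires; Z=7 S=4 C=4 B=7 Y=4
Draw 2: a1=2.768, a2=0.588, a3=7.420, a0=10.776; τ=−ln(0.9524)/10.776=0.005 → t=0.025; u2·a0=0.0372·10.776=0.401 ≤ a1=2.768 → R1 fires; Z=7 S=5 C=3 B=7 Y=6
Draw 3: a1=2.595, a2=0.882, a3=11.130, a0=14.607; τ=−ln(0.3436)/14.607=0.073 → t=0.098; u2·a0=0.7072·14.607=10.330; a1+a2=3.477 < 10.330 ≤ a1+…+a3=14.607 → R3 fires; Z=8 S=6 C=3 B=6 Y=5
Draw 4: a1=3.114, a2=0.735, a3=7.950, a0=11.799; τ=−ln(0.4837)/11.799=0.062 → t=0.160; u2·a0=0.9623·11.799=11.354; a1+a2=3.849 < 11.354 ≤ a1+…+a3=11.799 → R3 fires; Z=9 S=7 C=3 B=5 Y=4
Draw 5: a1=3.633, a2=0.588, a3=5.300, a0=9.521; τ=−ln(0.9518)/9.521=0.005 → t=0.165; u2·a0=0.6627·9.521=6.310; a1+a2=4.221 < 6.310 ≤ a1+…+a3=9.521 → R3 fires; Z=10 S=8 C=3 B=4 Y=3
Draw 6: a1=4.152, a2=0.441, a3=3.180, a0=7.773; τ=−ln(0.1466)/7.773=0.247 → t=0.412; u2·a0=0.8796·7.773=6.837; a1+a2=4.593 < 6.837 ≤ a1+…+a3=7.773 → R3 fires; Z=11 S=9 C=3 B=3 Y=2
Draw 7: a1=4.671, a2=0.294, a3=1.590, a0=6.555; τ=−ln(0.4514)/6.555=0.121 → t=0.533; u2·a0=0.0464·6.555=0.304 ≤ a1=4.671 → R1 fires; Z=11 S=10 C=2 B=3 Y=4
Draw 8: a1=3.460, a2=0.588, a3=3.180, a0=7.228; τ=−ln(0.0577)/7.228=0.395 → t=0.928; u2·a0=0.9934·7.228=7.180; a1+a2=4.048 < 7.180 ≤ a1+…+a3=7.228 → R3 fires; Z=12 S=11 C=2 B=2 Y=3
Draw 9: a1=3.806, a2=0.441, a3=1.590, a0=5.837; τ=−ln(0.6368)/5.837=0.077 → t=1.005; u2·a0=0.1925·5.837=1.124 ≤ a1=3.806 → R1 fires; Z=12 S=12 C=1 B=2 Y=5
Draw 10: a1=2.076, a2=0.735, a3=2.650, a0=5.461; τ=−ln(0.1199)/5.461=0.388 → t=1.394; u2·a0=0.3597·5.461=1.964 ≤ a1=2.076 → R1 fires; Z=12 S=13 C=0 B=2 Y=7
Draw 11: a1=0.000, a2=1.029, a3=3.710, a0=4.739; τ=−ln(0.5128)/4.739=0.141 → t=1.535; u2·a0=0.1366·4.739=0.647; a1=0.000 < 0.647 ≤ a1+a2=1.029 → R2 fires; Z=14 S=13 C=2 B=2 Y=6
Draw 12: a1=4.498, a2=0.882, a3=3.180, a0=8.560; τ=−ln(0.0756)/8.560=0.302 → t=1.836; u2·a0=0.8774·8.560=7.511; a1+a2=5.380 < 7.511 ≤ a1+…+a3=8.560 → R3 fires; Z=15 S=14 C=2 B=1 Y=5
Draw 13: a1=4.844, a2=0.735, a3=1.325, a0=6.904; τ=−ln(0.0148)/6.904=0.610 → t=2.447; u2·a0=0.0230·6.904=0.159 ≤ a1=4.844 → R1 fires; Z=15 S=15 C=1 B=1 Y=7
Draw 14: a1=2.595, a2=1.029, a3=1.855, a0=5.479; τ=−ln(0.7601)/5.479=0.050 → t=2.497 > T=2.48: stop.
S first becomes ≥ 12 when it reaches 12 at the event at t=1.005.

Threshold first reached at t = 1.005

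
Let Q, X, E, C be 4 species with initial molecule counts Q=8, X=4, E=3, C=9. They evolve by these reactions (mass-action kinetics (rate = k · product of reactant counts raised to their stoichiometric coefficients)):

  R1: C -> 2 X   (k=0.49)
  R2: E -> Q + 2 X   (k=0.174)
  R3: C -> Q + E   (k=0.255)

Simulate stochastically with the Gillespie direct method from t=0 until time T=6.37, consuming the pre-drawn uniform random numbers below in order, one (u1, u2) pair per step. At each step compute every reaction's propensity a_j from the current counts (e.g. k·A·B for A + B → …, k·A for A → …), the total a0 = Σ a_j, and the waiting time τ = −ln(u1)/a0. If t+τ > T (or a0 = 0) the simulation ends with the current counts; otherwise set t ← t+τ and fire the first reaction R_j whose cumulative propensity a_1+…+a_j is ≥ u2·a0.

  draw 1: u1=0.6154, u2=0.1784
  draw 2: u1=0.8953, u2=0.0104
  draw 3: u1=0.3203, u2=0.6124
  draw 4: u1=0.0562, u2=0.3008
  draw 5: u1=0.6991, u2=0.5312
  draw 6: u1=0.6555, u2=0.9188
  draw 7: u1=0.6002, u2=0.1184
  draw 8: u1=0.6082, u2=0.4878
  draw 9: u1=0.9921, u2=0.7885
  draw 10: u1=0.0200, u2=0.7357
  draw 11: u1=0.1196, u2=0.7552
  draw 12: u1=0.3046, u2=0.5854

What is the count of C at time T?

t=0.000: Q=8 X=4 E=3 C=9
Draw 1: a1=4.410, a2=0.522, a3=2.295, a0=7.227; τ=−ln(0.6154)/7.227=0.067 → t=0.067; u2·a0=0.1784·7.227=1.289 ≤ a1=4.410 → R1 fires; Q=8 X=6 E=3 C=8
Draw 2: a1=3.920, a2=0.522, a3=2.040, a0=6.482; τ=−ln(0.8953)/6.482=0.017 → t=0.084; u2·a0=0.0104·6.482=0.067 ≤ a1=3.920 → R1 fires; Q=8 X=8 E=3 C=7
Draw 3: a1=3.430, a2=0.522, a3=1.785, a0=5.737; τ=−ln(0.3203)/5.737=0.198 → t=0.283; u2·a0=0.6124·5.737=3.513; a1=3.430 < 3.513 ≤ a1+a2=3.952 → R2 fires; Q=9 X=10 E=2 C=7
Draw 4: a1=3.430, a2=0.348, a3=1.785, a0=5.563; τ=−ln(0.0562)/5.563=0.517 → t=0.800; u2·a0=0.3008·5.563=1.673 ≤ a1=3.430 → R1 fires; Q=9 X=12 E=2 C=6
Draw 5: a1=2.940, a2=0.348, a3=1.530, a0=4.818; τ=−ln(0.6991)/4.818=0.074 → t=0.874; u2·a0=0.5312·4.818=2.559 ≤ a1=2.940 → R1 fires; Q=9 X=14 E=2 C=5
Draw 6: a1=2.450, a2=0.348, a3=1.275, a0=4.073; τ=−ln(0.6555)/4.073=0.104 → t=0.978; u2·a0=0.9188·4.073=3.742; a1+a2=2.798 < 3.742 ≤ a1+…+a3=4.073 → R3 fires; Q=10 X=14 E=3 C=4
Draw 7: a1=1.960, a2=0.522, a3=1.020, a0=3.502; τ=−ln(0.6002)/3.502=0.146 → t=1.124; u2·a0=0.1184·3.502=0.415 ≤ a1=1.960 → R1 fires; Q=10 X=16 E=3 C=3
Draw 8: a1=1.470, a2=0.522, a3=0.765, a0=2.757; τ=−ln(0.6082)/2.757=0.180 → t=1.304; u2·a0=0.4878·2.757=1.345 ≤ a1=1.470 → R1 fires; Q=10 X=18 E=3 C=2
Draw 9: a1=0.980, a2=0.522, a3=0.510, a0=2.012; τ=−ln(0.9921)/2.012=0.004 → t=1.308; u2·a0=0.7885·2.012=1.586; a1+a2=1.502 < 1.586 ≤ a1+…+a3=2.012 → R3 fires; Q=11 X=18 E=4 C=1
Draw 10: a1=0.490, a2=0.696, a3=0.255, a0=1.441; τ=−ln(0.0200)/1.441=2.715 → t=4.023; u2·a0=0.7357·1.441=1.060; a1=0.490 < 1.060 ≤ a1+a2=1.186 → R2 fires; Q=12 X=20 E=3 C=1
Draw 11: a1=0.490, a2=0.522, a3=0.255, a0=1.267; τ=−ln(0.1196)/1.267=1.676 → t=5.699; u2·a0=0.7552·1.267=0.957; a1=0.490 < 0.957 ≤ a1+a2=1.012 → R2 fires; Q=13 X=22 E=2 C=1
Draw 12: a1=0.490, a2=0.348, a3=0.255, a0=1.093; τ=−ln(0.3046)/1.093=1.088 → t=6.787 > T=6.37: stop.
Read off C at T=6.37: 1

C at T = 1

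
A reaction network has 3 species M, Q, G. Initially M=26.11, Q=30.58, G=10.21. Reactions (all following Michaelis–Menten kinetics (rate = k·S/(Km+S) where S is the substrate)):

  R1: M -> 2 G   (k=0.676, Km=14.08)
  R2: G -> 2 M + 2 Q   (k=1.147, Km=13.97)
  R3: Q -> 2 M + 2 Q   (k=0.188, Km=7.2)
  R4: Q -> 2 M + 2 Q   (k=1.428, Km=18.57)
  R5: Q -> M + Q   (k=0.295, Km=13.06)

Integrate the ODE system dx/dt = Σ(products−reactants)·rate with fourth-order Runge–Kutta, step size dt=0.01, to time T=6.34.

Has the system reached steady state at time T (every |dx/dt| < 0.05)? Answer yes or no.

Steady state at T: no

RK4 with dt=0.01: 634 steps to T=6.34. Trajectory (selected grid times):
t=0.00: M=26.11 Q=30.58 G=10.21
t=0.70: M=28.10 Q=32.00 G=10.49
t=1.41: M=30.14 Q=33.46 G=10.79
t=2.11: M=32.18 Q=34.92 G=11.09
t=2.82: M=34.28 Q=36.42 G=11.40
t=3.52: M=36.37 Q=37.93 G=11.71
t=4.23: M=38.52 Q=39.47 G=12.03
t=4.93: M=40.67 Q=41.02 G=12.36
t=5.64: M=42.87 Q=42.60 G=12.69
t=6.34: M=45.07 Q=44.19 G=13.02
Rates at T: R1=0.5151, R2=0.5534, R3=0.1617, R4=1.0054, R5=0.2277
dx/dt at T (Σ net stoichiometry × rate): M=+3.1535, Q=+2.2738, G=+0.4768
Largest |dx/dt| is |+3.1535| (M) ≥ 0.05 → not steady.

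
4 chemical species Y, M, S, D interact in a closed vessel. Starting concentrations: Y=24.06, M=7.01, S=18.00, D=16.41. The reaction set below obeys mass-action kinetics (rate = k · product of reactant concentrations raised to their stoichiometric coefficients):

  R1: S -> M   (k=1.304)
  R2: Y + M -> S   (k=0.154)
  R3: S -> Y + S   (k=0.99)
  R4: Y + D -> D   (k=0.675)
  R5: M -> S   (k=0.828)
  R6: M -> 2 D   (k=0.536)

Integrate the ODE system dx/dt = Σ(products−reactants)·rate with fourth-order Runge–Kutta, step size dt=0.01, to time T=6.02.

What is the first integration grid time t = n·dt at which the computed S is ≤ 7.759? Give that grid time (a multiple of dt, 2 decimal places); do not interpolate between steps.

RK4 with dt=0.01: 602 steps to T=6.02. Trajectory (selected grid times):
t=0.00: Y=24.06 M=7.01 S=18.00 D=16.41
t=0.67: Y=0.78 M=9.76 S=12.24 D=22.42
t=1.34: Y=0.44 M=9.42 S=9.08 D=29.43
t=1.78: Y=0.33 M=8.59 S=7.78 D=33.69
t=1.79: Y=0.33 M=8.57 S=7.75 D=33.78
t=2.01: Y=0.29 M=8.13 S=7.21 D=35.75
t=2.68: Y=0.20 M=6.81 S=5.86 D=41.10
t=3.34: Y=0.15 M=5.66 S=4.80 D=45.50
t=4.01: Y=0.12 M=4.68 S=3.93 D=49.21
t=4.68: Y=0.09 M=3.86 S=3.22 D=52.27
t=5.35: Y=0.07 M=3.18 S=2.64 D=54.79
t=6.02: Y=0.06 M=2.62 S=2.17 D=56.86
S(1.78)=7.778 > 7.759 but S(1.79)=7.753 ≤ 7.759, so the first grid time is t=1.79.

Threshold first reached at t = 1.79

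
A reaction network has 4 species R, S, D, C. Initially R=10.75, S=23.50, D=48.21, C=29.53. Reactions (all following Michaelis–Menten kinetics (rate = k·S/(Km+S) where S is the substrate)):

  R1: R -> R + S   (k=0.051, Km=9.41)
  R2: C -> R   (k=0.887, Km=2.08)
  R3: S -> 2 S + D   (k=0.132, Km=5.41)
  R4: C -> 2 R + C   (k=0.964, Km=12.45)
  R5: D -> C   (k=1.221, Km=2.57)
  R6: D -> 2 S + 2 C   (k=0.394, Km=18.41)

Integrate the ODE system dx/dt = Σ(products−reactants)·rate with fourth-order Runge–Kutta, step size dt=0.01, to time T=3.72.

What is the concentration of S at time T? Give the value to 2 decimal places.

RK4 with dt=0.01: 372 steps to T=3.72. Trajectory (selected grid times):
t=0.00: R=10.75 S=23.50 D=48.21 C=29.53
t=0.41: R=11.65 S=23.79 D=47.66 C=29.90
t=0.83: R=12.57 S=24.08 D=47.10 C=30.28
t=1.24: R=13.47 S=24.37 D=46.56 C=30.64
t=1.65: R=14.37 S=24.66 D=46.01 C=31.01
t=2.07: R=15.30 S=24.96 D=45.45 C=31.38
t=2.48: R=16.21 S=25.24 D=44.91 C=31.74
t=2.89: R=17.12 S=25.53 D=44.36 C=32.10
t=3.31: R=18.05 S=25.82 D=43.81 C=32.47
t=3.72: R=18.97 S=26.11 D=43.27 C=32.83
Read off S at T=3.72: 26.11

S at T = 26.11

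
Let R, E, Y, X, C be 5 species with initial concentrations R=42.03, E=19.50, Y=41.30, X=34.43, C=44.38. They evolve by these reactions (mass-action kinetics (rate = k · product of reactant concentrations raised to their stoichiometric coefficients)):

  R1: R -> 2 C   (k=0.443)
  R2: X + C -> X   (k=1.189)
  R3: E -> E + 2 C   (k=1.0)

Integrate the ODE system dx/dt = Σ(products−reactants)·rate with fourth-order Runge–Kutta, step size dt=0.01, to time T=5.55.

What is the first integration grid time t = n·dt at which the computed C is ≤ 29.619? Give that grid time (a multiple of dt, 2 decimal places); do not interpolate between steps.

Threshold first reached at t = 0.02

RK4 with dt=0.01: 555 steps to T=5.55. Trajectory (selected grid times):
t=0.00: R=42.03 E=19.50 Y=41.30 X=34.43 C=44.38
t=0.01: R=41.84 E=19.50 Y=41.30 X=34.43 C=30.10
t=0.02: R=41.66 E=19.50 Y=41.30 X=34.43 C=20.61
t=0.62: R=31.94 E=19.50 Y=41.30 X=34.43 C=1.65
t=1.23: R=24.37 E=19.50 Y=41.30 X=34.43 C=1.49
t=1.85: R=18.52 E=19.50 Y=41.30 X=34.43 C=1.36
t=2.47: R=14.07 E=19.50 Y=41.30 X=34.43 C=1.26
t=3.08: R=10.74 E=19.50 Y=41.30 X=34.43 C=1.19
t=3.70: R=8.16 E=19.50 Y=41.30 X=34.43 C=1.13
t=4.32: R=6.20 E=19.50 Y=41.30 X=34.43 C=1.09
t=4.93: R=4.73 E=19.50 Y=41.30 X=34.43 C=1.06
t=5.55: R=3.60 E=19.50 Y=41.30 X=34.43 C=1.03
C(0.01)=30.100 > 29.619 but C(0.02)=20.614 ≤ 29.619, so the first grid time is t=0.02.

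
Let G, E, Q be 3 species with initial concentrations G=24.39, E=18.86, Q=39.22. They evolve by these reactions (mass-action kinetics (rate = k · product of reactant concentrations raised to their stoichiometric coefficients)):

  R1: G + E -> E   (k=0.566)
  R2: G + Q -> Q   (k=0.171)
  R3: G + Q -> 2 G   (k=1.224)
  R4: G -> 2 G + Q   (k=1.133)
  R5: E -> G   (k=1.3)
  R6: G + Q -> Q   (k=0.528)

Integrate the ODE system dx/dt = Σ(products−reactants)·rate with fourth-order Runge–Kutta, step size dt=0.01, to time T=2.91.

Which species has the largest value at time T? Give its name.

Dominant species at T: G

RK4 with dt=0.01: 291 steps to T=2.91. Trajectory (selected grid times):
t=0.00: G=24.39 E=18.86 Q=39.22
t=0.32: G=7.38 E=12.44 Q=0.99
t=0.65: G=4.33 E=8.10 Q=0.93
t=0.97: G=4.23 E=5.34 Q=0.93
t=1.29: G=4.83 E=3.53 Q=0.93
t=1.62: G=6.08 E=2.30 Q=0.93
t=1.94: G=8.14 E=1.51 Q=0.93
t=2.26: G=11.52 E=1.00 Q=0.93
t=2.59: G=17.33 E=0.65 Q=0.93
t=2.91: G=26.70 E=0.43 Q=0.93
At T=2.91: G=26.70 E=0.43 Q=0.93; the largest is G.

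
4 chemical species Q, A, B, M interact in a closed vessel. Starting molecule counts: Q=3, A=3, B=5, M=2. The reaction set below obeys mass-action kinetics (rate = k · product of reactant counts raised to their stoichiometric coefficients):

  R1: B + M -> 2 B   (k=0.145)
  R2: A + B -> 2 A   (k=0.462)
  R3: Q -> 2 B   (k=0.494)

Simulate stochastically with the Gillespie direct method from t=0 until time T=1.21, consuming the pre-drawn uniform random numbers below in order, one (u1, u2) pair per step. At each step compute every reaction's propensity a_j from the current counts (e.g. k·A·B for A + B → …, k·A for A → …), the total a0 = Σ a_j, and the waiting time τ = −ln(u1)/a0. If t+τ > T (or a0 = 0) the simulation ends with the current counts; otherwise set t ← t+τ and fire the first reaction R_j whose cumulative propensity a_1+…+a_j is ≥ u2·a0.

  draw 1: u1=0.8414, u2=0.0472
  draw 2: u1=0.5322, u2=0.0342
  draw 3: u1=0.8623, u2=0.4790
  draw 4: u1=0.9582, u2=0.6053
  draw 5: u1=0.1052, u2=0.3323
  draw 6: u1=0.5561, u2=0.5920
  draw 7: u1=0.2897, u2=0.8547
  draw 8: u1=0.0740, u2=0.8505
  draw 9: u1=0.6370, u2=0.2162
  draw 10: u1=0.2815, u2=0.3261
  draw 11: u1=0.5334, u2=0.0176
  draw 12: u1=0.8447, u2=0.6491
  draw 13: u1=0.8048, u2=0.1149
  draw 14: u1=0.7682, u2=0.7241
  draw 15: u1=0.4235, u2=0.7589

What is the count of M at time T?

M at T = 0

t=0.000: Q=3 A=3 B=5 M=2
Draw 1: a1=1.450, a2=6.930, a3=1.482, a0=9.862; τ=−ln(0.8414)/9.862=0.018 → t=0.018; u2·a0=0.0472·9.862=0.465 ≤ a1=1.450 → R1 fires; Q=3 A=3 B=6 M=1
Draw 2: a1=0.870, a2=8.316, a3=1.482, a0=10.668; τ=−ln(0.5322)/10.668=0.059 → t=0.077; u2·a0=0.0342·10.668=0.365 ≤ a1=0.870 → R1 fires; Q=3 A=3 B=7 M=0
Draw 3: a1=0.000, a2=9.702, a3=1.482, a0=11.184; τ=−ln(0.8623)/11.184=0.013 → t=0.090; u2·a0=0.4790·11.184=5.357; a1=0.000 < 5.357 ≤ a1+a2=9.702 → R2 fires; Q=3 A=4 B=6 M=0
Draw 4: a1=0.000, a2=11.088, a3=1.482, a0=12.570; τ=−ln(0.9582)/12.570=0.003 → t=0.093; u2·a0=0.6053·12.570=7.609; a1=0.000 < 7.609 ≤ a1+a2=11.088 → R2 fires; Q=3 A=5 B=5 M=0
Draw 5: a1=0.000, a2=11.550, a3=1.482, a0=13.032; τ=−ln(0.1052)/13.032=0.173 → t=0.266; u2·a0=0.3323·13.032=4.331; a1=0.000 < 4.331 ≤ a1+a2=11.550 → R2 fires; Q=3 A=6 B=4 M=0
Draw 6: a1=0.000, a2=11.088, a3=1.482, a0=12.570; τ=−ln(0.5561)/12.570=0.047 → t=0.313; u2·a0=0.5920·12.570=7.441; a1=0.000 < 7.441 ≤ a1+a2=11.088 → R2 fires; Q=3 A=7 B=3 M=0
Draw 7: a1=0.000, a2=9.702, a3=1.482, a0=11.184; τ=−ln(0.2897)/11.184=0.111 → t=0.424; u2·a0=0.8547·11.184=9.559; a1=0.000 < 9.559 ≤ a1+a2=9.702 → R2 fires; Q=3 A=8 B=2 M=0
Draw 8: a1=0.000, a2=7.392, a3=1.482, a0=8.874; τ=−ln(0.0740)/8.874=0.293 → t=0.717; u2·a0=0.8505·8.874=7.547; a1+a2=7.392 < 7.547 ≤ a1+…+a3=8.874 → R3 fires; Q=2 A=8 B=4 M=0
Draw 9: a1=0.000, a2=14.784, a3=0.988, a0=15.772; τ=−ln(0.6370)/15.772=0.029 → t=0.746; u2·a0=0.2162·15.772=3.410; a1=0.000 < 3.410 ≤ a1+a2=14.784 → R2 fires; Q=2 A=9 B=3 M=0
Draw 10: a1=0.000, a2=12.474, a3=0.988, a0=13.462; τ=−ln(0.2815)/13.462=0.094 → t=0.840; u2·a0=0.3261·13.462=4.390; a1=0.000 < 4.390 ≤ a1+a2=12.474 → R2 fires; Q=2 A=10 B=2 M=0
Draw 11: a1=0.000, a2=9.240, a3=0.988, a0=10.228; τ=−ln(0.5334)/10.228=0.061 → t=0.901; u2·a0=0.0176·10.228=0.180; a1=0.000 < 0.180 ≤ a1+a2=9.240 → R2 fires; Q=2 A=11 B=1 M=0
Draw 12: a1=0.000, a2=5.082, a3=0.988, a0=6.070; τ=−ln(0.8447)/6.070=0.028 → t=0.929; u2·a0=0.6491·6.070=3.940; a1=0.000 < 3.940 ≤ a1+a2=5.082 → R2 fires; Q=2 A=12 B=0 M=0
Draw 13: a1=0.000, a2=0.000, a3=0.988, a0=0.988; τ=−ln(0.8048)/0.988=0.220 → t=1.149; u2·a0=0.1149·0.988=0.114; a1+a2=0.000 < 0.114 ≤ a1+…+a3=0.988 → R3 fires; Q=1 A=12 B=2 M=0
Draw 14: a1=0.000, a2=11.088, a3=0.494, a0=11.582; τ=−ln(0.7682)/11.582=0.023 → t=1.172; u2·a0=0.7241·11.582=8.387; a1=0.000 < 8.387 ≤ a1+a2=11.088 → R2 fires; Q=1 A=13 B=1 M=0
Draw 15: a1=0.000, a2=6.006, a3=0.494, a0=6.500; τ=−ln(0.4235)/6.500=0.132 → t=1.304 > T=1.21: stop.
Read off M at T=1.21: 0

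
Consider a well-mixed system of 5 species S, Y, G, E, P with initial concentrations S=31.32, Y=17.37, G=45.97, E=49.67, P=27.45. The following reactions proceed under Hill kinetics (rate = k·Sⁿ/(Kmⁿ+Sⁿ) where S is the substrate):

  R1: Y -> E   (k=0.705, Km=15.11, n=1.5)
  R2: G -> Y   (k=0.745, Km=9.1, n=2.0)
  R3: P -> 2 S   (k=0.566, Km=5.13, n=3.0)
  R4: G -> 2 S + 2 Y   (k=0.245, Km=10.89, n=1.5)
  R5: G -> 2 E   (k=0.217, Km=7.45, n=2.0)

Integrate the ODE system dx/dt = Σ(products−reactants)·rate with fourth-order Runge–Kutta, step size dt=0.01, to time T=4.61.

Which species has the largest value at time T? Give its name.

RK4 with dt=0.01: 461 steps to T=4.61. Trajectory (selected grid times):
t=0.00: S=31.32 Y=17.37 G=45.97 E=49.67 P=27.45
t=0.51: S=32.12 Y=17.76 G=45.38 E=50.09 P=27.16
t=1.02: S=32.91 Y=18.14 G=44.80 E=50.50 P=26.88
t=1.54: S=33.73 Y=18.53 G=44.21 E=50.93 P=26.58
t=2.05: S=34.52 Y=18.91 G=43.62 E=51.36 P=26.30
t=2.56: S=35.32 Y=19.29 G=43.04 E=51.78 P=26.01
t=3.07: S=36.11 Y=19.66 G=42.46 E=52.21 P=25.72
t=3.59: S=36.92 Y=20.03 G=41.87 E=52.65 P=25.43
t=4.10: S=37.71 Y=20.40 G=41.29 E=53.08 P=25.15
t=4.61: S=38.50 Y=20.76 G=40.71 E=53.52 P=24.86
At T=4.61: S=38.50 Y=20.76 G=40.71 E=53.52 P=24.86; the largest is E.

Dominant species at T: E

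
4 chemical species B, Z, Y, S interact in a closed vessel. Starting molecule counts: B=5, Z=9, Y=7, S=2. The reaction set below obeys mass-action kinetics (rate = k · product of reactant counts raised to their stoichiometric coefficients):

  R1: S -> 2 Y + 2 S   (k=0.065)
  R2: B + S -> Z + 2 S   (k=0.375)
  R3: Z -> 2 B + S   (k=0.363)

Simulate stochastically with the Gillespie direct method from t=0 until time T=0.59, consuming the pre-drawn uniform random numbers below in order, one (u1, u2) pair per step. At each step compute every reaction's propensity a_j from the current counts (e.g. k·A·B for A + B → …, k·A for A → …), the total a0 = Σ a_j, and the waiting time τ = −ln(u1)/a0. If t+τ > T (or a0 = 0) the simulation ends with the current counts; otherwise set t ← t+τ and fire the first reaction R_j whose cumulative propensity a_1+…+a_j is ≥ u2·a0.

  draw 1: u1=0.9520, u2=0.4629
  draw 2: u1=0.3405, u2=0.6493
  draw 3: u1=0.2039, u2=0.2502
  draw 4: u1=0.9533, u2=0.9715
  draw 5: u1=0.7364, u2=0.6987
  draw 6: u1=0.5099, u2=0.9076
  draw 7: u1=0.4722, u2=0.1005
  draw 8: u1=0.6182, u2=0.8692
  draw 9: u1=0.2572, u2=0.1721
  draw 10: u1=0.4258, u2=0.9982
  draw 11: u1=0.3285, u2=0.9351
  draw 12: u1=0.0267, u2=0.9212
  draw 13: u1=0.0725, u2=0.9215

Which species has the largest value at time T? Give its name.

t=0.000: B=5 Z=9 Y=7 S=2
Draw 1: a1=0.130, a2=3.750, a3=3.267, a0=7.147; τ=−ln(0.9520)/7.147=0.007 → t=0.007; u2·a0=0.4629·7.147=3.308; a1=0.130 < 3.308 ≤ a1+a2=3.880 → R2 fires; B=4 Z=10 Y=7 S=3
Draw 2: a1=0.195, a2=4.500, a3=3.630, a0=8.325; τ=−ln(0.3405)/8.325=0.129 → t=0.136; u2·a0=0.6493·8.325=5.405; a1+a2=4.695 < 5.405 ≤ a1+…+a3=8.325 → R3 fires; B=6 Z=9 Y=7 S=4
Draw 3: a1=0.260, a2=9.000, a3=3.267, a0=12.527; τ=−ln(0.2039)/12.527=0.127 → t=0.263; u2·a0=0.2502·12.527=3.134; a1=0.260 < 3.134 ≤ a1+a2=9.260 → R2 fires; B=5 Z=10 Y=7 S=5
Draw 4: a1=0.325, a2=9.375, a3=3.630, a0=13.330; τ=−ln(0.9533)/13.330=0.004 → t=0.267; u2·a0=0.9715·13.330=12.950; a1+a2=9.700 < 12.950 ≤ a1+…+a3=13.330 → R3 fires; B=7 Z=9 Y=7 S=6
Draw 5: a1=0.390, a2=15.750, a3=3.267, a0=19.407; τ=−ln(0.7364)/19.407=0.016 → t=0.283; u2·a0=0.6987·19.407=13.560; a1=0.390 < 13.560 ≤ a1+a2=16.140 → R2 fires; B=6 Z=10 Y=7 S=7
Draw 6: a1=0.455, a2=15.750, a3=3.630, a0=19.835; τ=−ln(0.5099)/19.835=0.034 → t=0.317; u2·a0=0.9076·19.835=18.002; a1+a2=16.205 < 18.002 ≤ a1+…+a3=19.835 → R3 fires; B=8 Z=9 Y=7 S=8
Draw 7: a1=0.520, a2=24.000, a3=3.267, a0=27.787; τ=−ln(0.4722)/27.787=0.027 → t=0.344; u2·a0=0.1005·27.787=2.793; a1=0.520 < 2.793 ≤ a1+a2=24.520 → R2 fires; B=7 Z=10 Y=7 S=9
Draw 8: a1=0.585, a2=23.625, a3=3.630, a0=27.840; τ=−ln(0.6182)/27.840=0.017 → t=0.361; u2·a0=0.8692·27.840=24.199; a1=0.585 < 24.199 ≤ a1+a2=24.210 → R2 fires; B=6 Z=11 Y=7 S=10
Draw 9: a1=0.650, a2=22.500, a3=3.993, a0=27.143; τ=−ln(0.2572)/27.143=0.050 → t=0.411; u2·a0=0.1721·27.143=4.671; a1=0.650 < 4.671 ≤ a1+a2=23.150 → R2 fires; B=5 Z=12 Y=7 S=11
Draw 10: a1=0.715, a2=20.625, a3=4.356, a0=25.696; τ=−ln(0.4258)/25.696=0.033 → t=0.444; u2·a0=0.9982·25.696=25.650; a1+a2=21.340 < 25.650 ≤ a1+…+a3=25.696 → R3 fires; B=7 Z=11 Y=7 S=12
Draw 11: a1=0.780, a2=31.500, a3=3.993, a0=36.273; τ=−ln(0.3285)/36.273=0.031 → t=0.475; u2·a0=0.9351·36.273=33.919; a1+a2=32.280 < 33.919 ≤ a1+…+a3=36.273 → R3 fires; B=9 Z=10 Y=7 S=13
Draw 12: a1=0.845, a2=43.875, a3=3.630, a0=48.350; τ=−ln(0.0267)/48.350=0.075 → t=0.550; u2·a0=0.9212·48.350=44.540; a1=0.845 < 44.540 ≤ a1+a2=44.720 → R2 fires; B=8 Z=11 Y=7 S=14
Draw 13: a1=0.910, a2=42.000, a3=3.993, a0=46.903; τ=−ln(0.0725)/46.903=0.056 → t=0.606 > T=0.59: stop.
At T=0.59: B=8 Z=11 Y=7 S=14; the largest is S.

Dominant species at T: S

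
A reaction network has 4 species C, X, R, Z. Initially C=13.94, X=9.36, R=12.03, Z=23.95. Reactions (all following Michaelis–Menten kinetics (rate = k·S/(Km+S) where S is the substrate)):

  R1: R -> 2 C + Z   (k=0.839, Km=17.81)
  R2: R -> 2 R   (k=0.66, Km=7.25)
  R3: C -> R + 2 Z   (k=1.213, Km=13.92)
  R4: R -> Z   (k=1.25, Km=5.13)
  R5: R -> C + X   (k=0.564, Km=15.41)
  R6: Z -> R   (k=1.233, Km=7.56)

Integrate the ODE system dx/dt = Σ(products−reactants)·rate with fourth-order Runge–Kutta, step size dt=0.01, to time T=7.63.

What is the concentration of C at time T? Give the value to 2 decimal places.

RK4 with dt=0.01: 763 steps to T=7.63. Trajectory (selected grid times):
t=0.00: C=13.94 X=9.36 R=12.03 Z=23.95
t=0.85: C=14.21 X=9.57 R=12.45 Z=25.22
t=1.70: C=14.50 X=9.79 R=12.87 Z=26.51
t=2.54: C=14.79 X=10.01 R=13.29 Z=27.80
t=3.39: C=15.10 X=10.23 R=13.72 Z=29.12
t=4.24: C=15.41 X=10.46 R=14.14 Z=30.45
t=5.09: C=15.74 X=10.69 R=14.57 Z=31.80
t=5.93: C=16.06 X=10.92 R=15.00 Z=33.14
t=6.78: C=16.40 X=11.16 R=15.43 Z=34.52
t=7.63: C=16.75 X=11.40 R=15.86 Z=35.91
Read off C at T=7.63: 16.75

C at T = 16.75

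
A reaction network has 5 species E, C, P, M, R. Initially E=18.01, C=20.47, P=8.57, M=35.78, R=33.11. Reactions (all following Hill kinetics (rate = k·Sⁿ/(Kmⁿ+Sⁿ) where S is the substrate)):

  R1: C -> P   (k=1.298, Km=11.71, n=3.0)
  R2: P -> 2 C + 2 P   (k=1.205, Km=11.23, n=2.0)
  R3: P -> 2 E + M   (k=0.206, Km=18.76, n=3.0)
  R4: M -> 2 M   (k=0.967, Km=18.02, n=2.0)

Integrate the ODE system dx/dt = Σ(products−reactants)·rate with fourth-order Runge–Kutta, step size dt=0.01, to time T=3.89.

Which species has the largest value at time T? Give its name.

Dominant species at T: M

RK4 with dt=0.01: 389 steps to T=3.89. Trajectory (selected grid times):
t=0.00: E=18.01 C=20.47 P=8.57 M=35.78 R=33.11
t=0.43: E=18.03 C=20.40 P=9.23 M=36.12 R=33.11
t=0.86: E=18.05 C=20.37 P=9.91 M=36.46 R=33.11
t=1.30: E=18.07 C=20.37 P=10.62 M=36.82 R=33.11
t=1.73: E=18.10 C=20.41 P=11.32 M=37.17 R=33.11
t=2.16: E=18.14 C=20.47 P=12.05 M=37.53 R=33.11
t=2.59: E=18.18 C=20.57 P=12.78 M=37.88 R=33.11
t=3.03: E=18.22 C=20.70 P=13.55 M=38.25 R=33.11
t=3.46: E=18.28 C=20.86 P=14.31 M=38.62 R=33.11
t=3.89: E=18.33 C=21.04 P=15.08 M=38.99 R=33.11
At T=3.89: E=18.33 C=21.04 P=15.08 M=38.99 R=33.11; the largest is M.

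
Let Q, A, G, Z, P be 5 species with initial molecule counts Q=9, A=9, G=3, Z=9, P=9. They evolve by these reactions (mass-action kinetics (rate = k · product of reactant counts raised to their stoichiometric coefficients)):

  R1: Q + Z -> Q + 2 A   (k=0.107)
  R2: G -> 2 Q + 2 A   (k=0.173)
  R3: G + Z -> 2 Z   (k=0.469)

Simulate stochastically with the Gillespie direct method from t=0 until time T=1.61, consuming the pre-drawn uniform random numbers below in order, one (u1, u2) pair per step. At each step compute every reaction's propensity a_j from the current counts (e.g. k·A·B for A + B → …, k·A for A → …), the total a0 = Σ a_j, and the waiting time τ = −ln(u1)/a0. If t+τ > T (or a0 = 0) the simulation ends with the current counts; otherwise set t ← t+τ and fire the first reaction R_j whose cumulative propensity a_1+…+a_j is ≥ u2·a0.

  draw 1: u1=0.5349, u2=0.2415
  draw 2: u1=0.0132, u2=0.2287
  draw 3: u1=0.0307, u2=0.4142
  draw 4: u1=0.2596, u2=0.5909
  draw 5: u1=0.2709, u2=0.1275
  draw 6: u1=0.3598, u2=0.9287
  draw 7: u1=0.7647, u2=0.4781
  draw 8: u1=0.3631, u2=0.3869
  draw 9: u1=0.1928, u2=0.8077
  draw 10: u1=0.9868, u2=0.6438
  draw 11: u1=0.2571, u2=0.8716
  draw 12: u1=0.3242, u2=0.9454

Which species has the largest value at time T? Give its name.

Dominant species at T: A

t=0.000: Q=9 A=9 G=3 Z=9 P=9
Draw 1: a1=8.667, a2=0.519, a3=12.663, a0=21.849; τ=−ln(0.5349)/21.849=0.029 → t=0.029; u2·a0=0.2415·21.849=5.277 ≤ a1=8.667 → R1 fires; Q=9 A=11 G=3 Z=8 P=9
Draw 2: a1=7.704, a2=0.519, a3=11.256, a0=19.479; τ=−ln(0.0132)/19.479=0.222 → t=0.251; u2·a0=0.2287·19.479=4.455 ≤ a1=7.704 → R1 fires; Q=9 A=13 G=3 Z=7 P=9
Draw 3: a1=6.741, a2=0.519, a3=9.849, a0=17.109; τ=−ln(0.0307)/17.109=0.204 → t=0.454; u2·a0=0.4142·17.109=7.087; a1=6.741 < 7.087 ≤ a1+a2=7.260 → R2 fires; Q=11 A=15 G=2 Z=7 P=9
Draw 4: a1=8.239, a2=0.346, a3=6.566, a0=15.151; τ=−ln(0.2596)/15.151=0.089 → t=0.543; u2·a0=0.5909·15.151=8.953; a1+a2=8.585 < 8.953 ≤ a1+…+a3=15.151 → R3 fires; Q=11 A=15 G=1 Z=8 P=9
Draw 5: a1=9.416, a2=0.173, a3=3.752, a0=13.341; τ=−ln(0.2709)/13.341=0.098 → t=0.641; u2·a0=0.1275·13.341=1.701 ≤ a1=9.416 → R1 fires; Q=11 A=17 G=1 Z=7 P=9
Draw 6: a1=8.239, a2=0.173, a3=3.283, a0=11.695; τ=−ln(0.3598)/11.695=0.087 → t=0.729; u2·a0=0.9287·11.695=10.861; a1+a2=8.412 < 10.861 ≤ a1+…+a3=11.695 → R3 fires; Q=11 A=17 G=0 Z=8 P=9
Draw 7: a1=9.416, a2=0.000, a3=0.000, a0=9.416; τ=−ln(0.7647)/9.416=0.028 → t=0.757; u2·a0=0.4781·9.416=4.502 ≤ a1=9.416 → R1 fires; Q=11 A=19 G=0 Z=7 P=9
Draw 8: a1=8.239, a2=0.000, a3=0.000, a0=8.239; τ=−ln(0.3631)/8.239=0.123 → t=0.880; u2·a0=0.3869·8.239=3.188 ≤ a1=8.239 → R1 fires; Q=11 A=21 G=0 Z=6 P=9
Draw 9: a1=7.062, a2=0.000, a3=0.000, a0=7.062; τ=−ln(0.1928)/7.062=0.233 → t=1.113; u2·a0=0.8077·7.062=5.704 ≤ a1=7.062 → R1 fires; Q=11 A=23 G=0 Z=5 P=9
Draw 10: a1=5.885, a2=0.000, a3=0.000, a0=5.885; τ=−ln(0.9868)/5.885=0.002 → t=1.116; u2·a0=0.6438·5.885=3.789 ≤ a1=5.885 → R1 fires; Q=11 A=25 G=0 Z=4 P=9
Draw 11: a1=4.708, a2=0.000, a3=0.000, a0=4.708; τ=−ln(0.2571)/4.708=0.289 → t=1.404; u2·a0=0.8716·4.708=4.103 ≤ a1=4.708 → R1 fires; Q=11 A=27 G=0 Z=3 P=9
Draw 12: a1=3.531, a2=0.000, a3=0.000, a0=3.531; τ=−ln(0.3242)/3.531=0.319 → t=1.723 > T=1.61: stop.
At T=1.61: Q=11 A=27 G=0 Z=3 P=9; the largest is A.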